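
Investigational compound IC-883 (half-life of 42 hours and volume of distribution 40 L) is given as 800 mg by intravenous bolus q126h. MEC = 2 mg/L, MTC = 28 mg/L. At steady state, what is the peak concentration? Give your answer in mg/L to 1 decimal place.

22.9 mg/L

τ = 126 h = 3 half-lives, so f = (1/2)^3 = 0.125.
Accumulation ratio R = 1/(1 − f) = 1/0.875 = 8/7.
Single-dose peak C₀ = D/Vd = 800/40 = 20 mg/L.
Steady-state peak Cmax,ss = C₀·R = 20 × 8/7 ≈ 22.857 mg/L.
Peak 22.9 mg/L vs MTC 28 mg/L: below toxic threshold.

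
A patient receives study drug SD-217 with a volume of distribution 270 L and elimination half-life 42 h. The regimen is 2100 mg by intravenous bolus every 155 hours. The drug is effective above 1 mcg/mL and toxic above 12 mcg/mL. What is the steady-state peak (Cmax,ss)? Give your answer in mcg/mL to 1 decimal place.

8.4 mcg/mL

Over one 155-h interval, 155/42 ≈ 3.6905 half-lives elapse, leaving f ≈ 0.0775 of each dose.
At steady state, accumulation factor R = 1/(1 − e^(−kτ)) ≈ 1.0840.
Single-dose peak C₀ = D/Vd = 2100/270 ≈ 7.778 mcg/mL.
Steady-state peak Cmax,ss = C₀·R ≈ 7.778 × 1.0840 ≈ 8.431 mcg/mL.
Peak 8.4 mcg/mL vs MTC 12 mcg/mL: below toxic threshold.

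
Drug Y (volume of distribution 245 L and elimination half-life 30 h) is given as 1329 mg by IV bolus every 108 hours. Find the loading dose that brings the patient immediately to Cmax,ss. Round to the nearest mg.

f = (1/2)^(108/30) ≈ 0.082469; accumulation ratio R = 1/(1−f) ≈ 1.08988.
Loading dose to hit Cmax,ss on first dose: D_load = D_maint·R ≈ 1329 × 1.08988 ≈ 1448.45 mg.

1448 mg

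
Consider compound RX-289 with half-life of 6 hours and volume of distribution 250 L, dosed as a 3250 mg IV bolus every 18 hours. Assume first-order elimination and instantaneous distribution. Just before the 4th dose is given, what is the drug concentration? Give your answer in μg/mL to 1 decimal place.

1.9 μg/mL

f = (1/2)^(τ/t½) = (1/2)^(18/6) ≈ 0.1250.
C₀ = D/Vd = 3250/250 ≈ 13.000 μg/mL.
Before the 4th dose, 3 doses have been given. Superposition: Cmin = C₀·(f + f² + … + f^3).
≈ 13.000 × (0.1250 + 0.0156 + 0.0020) ≈ 13.000 × 0.1426 ≈ 1.854 μg/mL.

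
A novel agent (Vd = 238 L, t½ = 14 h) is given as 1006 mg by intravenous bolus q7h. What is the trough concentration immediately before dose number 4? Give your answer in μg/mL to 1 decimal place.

f = (1/2)^(τ/t½) = (1/2)^(7/14) ≈ 0.7071.
C₀ = D/Vd = 1006/238 ≈ 4.227 μg/mL.
Before the 4th dose, 3 doses have been given. Superposition: Cmin = C₀·(f + f² + … + f^3).
≈ 4.227 × (0.7071 + 0.5000 + 0.3535) ≈ 4.227 × 1.5606 ≈ 6.597 μg/mL.

6.6 μg/mL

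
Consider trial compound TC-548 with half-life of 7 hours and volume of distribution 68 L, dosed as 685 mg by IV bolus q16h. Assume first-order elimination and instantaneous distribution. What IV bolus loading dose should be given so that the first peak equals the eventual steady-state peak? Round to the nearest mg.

862 mg

f = (1/2)^(16/7) ≈ 0.205084; accumulation ratio R = 1/(1−f) ≈ 1.25799.
Loading dose to hit Cmax,ss on first dose: D_load = D_maint·R ≈ 685 × 1.25799 ≈ 861.72 mg.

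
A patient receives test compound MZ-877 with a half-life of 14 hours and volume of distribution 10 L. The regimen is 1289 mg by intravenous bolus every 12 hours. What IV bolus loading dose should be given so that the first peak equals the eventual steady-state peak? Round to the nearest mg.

2878 mg

f = (1/2)^(12/14) ≈ 0.552045; accumulation ratio R = 1/(1−f) ≈ 2.23237.
Loading dose to hit Cmax,ss on first dose: D_load = D_maint·R ≈ 1289 × 2.23237 ≈ 2877.52 mg.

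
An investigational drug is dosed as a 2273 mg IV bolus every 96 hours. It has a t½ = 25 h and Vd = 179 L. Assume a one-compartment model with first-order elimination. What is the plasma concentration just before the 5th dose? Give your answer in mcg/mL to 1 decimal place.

f = (1/2)^(τ/t½) = (1/2)^(96/25) ≈ 0.0698.
C₀ = D/Vd = 2273/179 ≈ 12.698 mcg/mL.
Before the 5th dose, 4 doses have been given. Superposition: Cmin = C₀·(f + f² + … + f^4).
≈ 12.698 × (0.0698 + 0.0049 + 0.0003 + 0.0000) ≈ 12.698 × 0.0750 ≈ 0.952 mcg/mL.

1.0 mcg/mL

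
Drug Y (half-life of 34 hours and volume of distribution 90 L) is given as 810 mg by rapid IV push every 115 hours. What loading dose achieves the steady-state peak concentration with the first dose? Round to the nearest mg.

896 mg

f = (1/2)^(115/34) ≈ 0.095898; accumulation ratio R = 1/(1−f) ≈ 1.10607.
Loading dose to hit Cmax,ss on first dose: D_load = D_maint·R ≈ 810 × 1.10607 ≈ 895.92 mg.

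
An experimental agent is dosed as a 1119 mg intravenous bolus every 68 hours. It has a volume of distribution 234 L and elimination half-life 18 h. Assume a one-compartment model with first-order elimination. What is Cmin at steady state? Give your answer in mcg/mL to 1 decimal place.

0.4 mcg/mL

Over one 68-h interval, 68/18 ≈ 3.7778 half-lives elapse, leaving f ≈ 0.0729 of each dose.
Each bolus raises the concentration by D/Vd = 1119/234 ≈ 4.782 mcg/mL.
Steady-state trough Cmin,ss = C₀·f/(1−f) ≈ 4.782 × 0.0729/0.9271 ≈ 0.376 mcg/mL.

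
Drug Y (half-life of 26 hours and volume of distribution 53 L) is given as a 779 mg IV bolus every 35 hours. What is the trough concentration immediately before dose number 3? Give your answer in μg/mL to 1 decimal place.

f = (1/2)^(τ/t½) = (1/2)^(35/26) ≈ 0.3933.
C₀ = D/Vd = 779/53 ≈ 14.698 μg/mL.
Before the 3rd dose, 2 doses have been given. Superposition: Cmin = C₀·(f + f²).
≈ 14.698 × (0.3933 + 0.1547) ≈ 14.698 × 0.5480 ≈ 8.055 μg/mL.

8.1 μg/mL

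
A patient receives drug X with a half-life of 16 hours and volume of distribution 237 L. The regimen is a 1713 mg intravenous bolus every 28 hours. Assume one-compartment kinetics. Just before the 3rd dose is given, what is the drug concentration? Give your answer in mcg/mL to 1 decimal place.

2.8 mcg/mL

f = (1/2)^(τ/t½) = (1/2)^(28/16) ≈ 0.2973.
C₀ = D/Vd = 1713/237 ≈ 7.228 mcg/mL.
Before the 3rd dose, 2 doses have been given. Superposition: Cmin = C₀·(f + f²).
≈ 7.228 × (0.2973 + 0.0884) ≈ 7.228 × 0.3857 ≈ 2.788 mcg/mL.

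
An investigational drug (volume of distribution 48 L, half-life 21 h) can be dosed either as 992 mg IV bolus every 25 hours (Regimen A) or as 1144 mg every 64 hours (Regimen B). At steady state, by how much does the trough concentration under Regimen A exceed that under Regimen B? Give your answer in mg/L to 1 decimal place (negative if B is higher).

Regimen A: f = (1/2)^(25/21) ≈ 0.4382; Cmin,ss = (992/48)·f/(1−f) ≈ 16.120 mg/L.
Regimen B: f = (1/2)^(64/21) ≈ 0.1209; Cmin,ss = (1144/48)·f/(1−f) ≈ 3.278 mg/L.
Difference ≈ 16.120 − 3.278 ≈ 12.842 mg/L.

12.8 mg/L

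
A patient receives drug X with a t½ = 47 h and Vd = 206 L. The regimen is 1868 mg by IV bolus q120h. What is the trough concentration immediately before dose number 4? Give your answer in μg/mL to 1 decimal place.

1.9 μg/mL

f = (1/2)^(τ/t½) = (1/2)^(120/47) ≈ 0.1704.
C₀ = D/Vd = 1868/206 ≈ 9.068 μg/mL.
Before the 4th dose, 3 doses have been given. Superposition: Cmin = C₀·(f + f² + … + f^3).
≈ 9.068 × (0.1704 + 0.0290 + 0.0049) ≈ 9.068 × 0.2043 ≈ 1.853 μg/mL.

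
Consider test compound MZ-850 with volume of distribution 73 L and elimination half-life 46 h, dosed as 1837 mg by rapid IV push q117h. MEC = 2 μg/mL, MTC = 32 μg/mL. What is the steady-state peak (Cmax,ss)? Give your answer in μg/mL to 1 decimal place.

30.4 μg/mL

Over one 117-h interval, 117/46 ≈ 2.5435 half-lives elapse, leaving f ≈ 0.1715 of each dose.
Accumulation ratio R = 1/(1 − f) ≈ 1/0.8285 ≈ 1.2070.
Each bolus raises the concentration by D/Vd = 1837/73 ≈ 25.164 μg/mL.
Steady-state peak Cmax,ss = C₀·R ≈ 25.164 × 1.2070 ≈ 30.373 μg/mL.
Peak 30.4 μg/mL vs MTC 32 μg/mL: below toxic threshold.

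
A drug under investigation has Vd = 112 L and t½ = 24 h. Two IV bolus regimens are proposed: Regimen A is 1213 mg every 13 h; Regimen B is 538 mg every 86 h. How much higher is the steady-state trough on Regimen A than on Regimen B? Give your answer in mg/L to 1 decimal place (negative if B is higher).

23.3 mg/L

Regimen A: f = (1/2)^(13/24) ≈ 0.6870; Cmin,ss = (1213/112)·f/(1−f) ≈ 23.771 mg/L.
Regimen B: f = (1/2)^(86/24) ≈ 0.0834; Cmin,ss = (538/112)·f/(1−f) ≈ 0.437 mg/L.
Difference ≈ 23.771 − 0.437 ≈ 23.334 mg/L.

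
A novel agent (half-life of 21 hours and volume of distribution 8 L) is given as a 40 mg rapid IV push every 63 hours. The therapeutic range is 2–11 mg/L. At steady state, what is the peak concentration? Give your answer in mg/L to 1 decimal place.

τ = 63 h = 3 half-lives, so f = (1/2)^3 = 0.125.
At steady state, R = 1/(1 − 0.125) = 8/7.
Single-dose peak C₀ = D/Vd = 40/8 = 5 mg/L.
Steady-state peak Cmax,ss = C₀·R = 5 × 8/7 ≈ 5.714 mg/L.
Peak 5.7 mg/L vs MTC 11 mg/L: below toxic threshold.

5.7 mg/L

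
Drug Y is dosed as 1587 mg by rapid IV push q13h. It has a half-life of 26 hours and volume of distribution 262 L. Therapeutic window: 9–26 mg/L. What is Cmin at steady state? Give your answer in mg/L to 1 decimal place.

14.6 mg/L

k = ln2/t½ = ln2/26 ≈ 0.026660 h⁻¹; fraction remaining f = e^(−kτ) = e^(−0.026660×13) ≈ 0.7071.
Single-dose peak C₀ = D/Vd = 1587/262 ≈ 6.057 mg/L.
Steady-state trough Cmin,ss = C₀·f/(1−f) ≈ 6.057 × 0.7071/0.2929 ≈ 14.622 mg/L.
Trough 14.6 mg/L vs MEC 9 mg/L: adequate.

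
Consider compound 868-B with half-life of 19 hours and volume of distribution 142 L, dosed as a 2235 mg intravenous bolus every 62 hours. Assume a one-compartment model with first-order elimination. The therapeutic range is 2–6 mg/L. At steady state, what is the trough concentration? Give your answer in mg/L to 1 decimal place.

k = ln2/t½ = ln2/19 ≈ 0.036481 h⁻¹; fraction remaining f = e^(−kτ) = e^(−0.036481×62) ≈ 0.1042.
Accumulation ratio R = 1/(1 − f) ≈ 1/0.8958 ≈ 1.1163.
Each bolus raises the concentration by D/Vd = 2235/142 ≈ 15.739 mg/L.
Steady-state peak Cmax,ss = C₀·R ≈ 15.739 × 1.1163 ≈ 17.569 mg/L.
One interval later, Cmin,ss = Cmax,ss·e^(−kτ) ≈ 17.569 × 0.1042 ≈ 1.831 mg/L.
Trough 1.8 mg/L vs MEC 2 mg/L: subtherapeutic.

1.8 mg/L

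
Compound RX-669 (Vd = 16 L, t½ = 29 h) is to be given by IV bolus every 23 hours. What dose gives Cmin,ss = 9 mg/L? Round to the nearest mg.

106 mg

τ/t½ = 23/29 ≈ 0.7931, so f = (1/2)^(23/29) ≈ 0.577101.
Cmin,ss = (D/Vd)·f/(1−f), so D = Cmin,ss·Vd·(1−f)/f.
D = 9 × 16 × (1−f)/f ≈ 9 × 16 × 0.73280 ≈ 105.52 mg.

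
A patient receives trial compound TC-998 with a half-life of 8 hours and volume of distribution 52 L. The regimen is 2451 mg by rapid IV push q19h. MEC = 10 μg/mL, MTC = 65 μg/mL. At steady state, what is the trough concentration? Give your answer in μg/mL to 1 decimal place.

11.3 μg/mL

k = ln2/t½ = ln2/8 ≈ 0.086643 h⁻¹; fraction remaining f = e^(−kτ) = e^(−0.086643×19) ≈ 0.1928.
Accumulation ratio R = 1/(1 − f) ≈ 1/0.8072 ≈ 1.2389.
Each bolus raises the concentration by D/Vd = 2451/52 ≈ 47.135 μg/mL.
Steady-state peak Cmax,ss = C₀·R ≈ 47.135 × 1.2389 ≈ 58.396 μg/mL.
Steady-state trough Cmin,ss = Cmax,ss·f ≈ 58.396 × 0.1928 ≈ 11.259 μg/mL.
Trough 11.3 μg/mL vs MEC 10 μg/mL: adequate.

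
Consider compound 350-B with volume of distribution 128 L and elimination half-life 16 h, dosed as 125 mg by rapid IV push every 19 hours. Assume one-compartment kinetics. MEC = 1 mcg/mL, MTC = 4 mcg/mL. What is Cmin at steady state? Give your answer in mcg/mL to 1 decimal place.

Over one 19-h interval, 19/16 ≈ 1.1875 half-lives elapse, leaving f ≈ 0.4391 of each dose.
Accumulation ratio R = 1/(1 − f) ≈ 1/0.5609 ≈ 1.7828.
Each bolus raises the concentration by D/Vd = 125/128 ≈ 0.977 mcg/mL.
Cmax,ss = C₀/(1 − f) ≈ 0.977/0.5609 ≈ 1.742 mcg/mL.
Steady-state trough Cmin,ss = Cmax,ss·f ≈ 1.742 × 0.4391 ≈ 0.765 mcg/mL.
Trough 0.8 mcg/mL vs MEC 1 mcg/mL: subtherapeutic.

0.8 mcg/mL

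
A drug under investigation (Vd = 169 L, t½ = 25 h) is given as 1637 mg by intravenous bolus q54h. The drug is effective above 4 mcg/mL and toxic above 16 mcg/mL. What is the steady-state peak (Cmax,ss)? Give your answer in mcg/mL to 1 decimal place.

τ/t½ = 54/25 ≈ 2.16, so fraction remaining f = (1/2)^(54/25) ≈ 0.2238.
At steady state, accumulation factor R = 1/(1 − e^(−kτ)) ≈ 1.2883.
Each bolus raises the concentration by D/Vd = 1637/169 ≈ 9.686 mcg/mL.
Steady-state peak Cmax,ss = C₀·R ≈ 9.686 × 1.2883 ≈ 12.478 mcg/mL.
Peak 12.5 mcg/mL vs MTC 16 mcg/mL: below toxic threshold.

12.5 mcg/mL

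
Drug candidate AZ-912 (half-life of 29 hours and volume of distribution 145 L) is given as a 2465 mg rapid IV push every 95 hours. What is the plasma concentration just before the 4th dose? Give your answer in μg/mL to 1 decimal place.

f = (1/2)^(τ/t½) = (1/2)^(95/29) ≈ 0.1032.
C₀ = D/Vd = 2465/145 ≈ 17.000 μg/mL.
Before the 4th dose, 3 doses have been given. Superposition: Cmin = C₀·(f + f² + … + f^3).
≈ 17.000 × (0.1032 + 0.0107 + 0.0011) ≈ 17.000 × 0.1150 ≈ 1.955 μg/mL.

2.0 μg/mL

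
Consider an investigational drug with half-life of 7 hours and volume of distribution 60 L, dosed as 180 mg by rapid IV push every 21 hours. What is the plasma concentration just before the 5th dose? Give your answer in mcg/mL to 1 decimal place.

0.4 mcg/mL

f = (1/2)^(τ/t½) = (1/2)^(21/7) ≈ 0.1250.
C₀ = D/Vd = 180/60 ≈ 3.000 mcg/mL.
Before the 5th dose, 4 doses have been given. Superposition: Cmin = C₀·(f + f² + … + f^4).
≈ 3.000 × (0.1250 + 0.0156 + 0.0020 + 0.0002) ≈ 3.000 × 0.1428 ≈ 0.428 mcg/mL.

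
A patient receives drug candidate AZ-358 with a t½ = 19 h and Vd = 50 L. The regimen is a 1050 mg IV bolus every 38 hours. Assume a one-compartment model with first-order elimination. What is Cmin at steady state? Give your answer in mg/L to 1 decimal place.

7.0 mg/L

τ = 38 h = 2 half-lives, so f = (1/2)^2 = 0.25.
Accumulation ratio R = 1/(1 − f) = 1/0.75 = 4/3.
Single-dose peak C₀ = D/Vd = 1050/50 = 21 mg/L.
Steady-state peak Cmax,ss = C₀·R = 21 × 4/3 ≈ 28.000 mg/L.
Steady-state trough Cmin,ss = Cmax,ss·f ≈ 28.000 × 0.25 ≈ 7.000 mg/L.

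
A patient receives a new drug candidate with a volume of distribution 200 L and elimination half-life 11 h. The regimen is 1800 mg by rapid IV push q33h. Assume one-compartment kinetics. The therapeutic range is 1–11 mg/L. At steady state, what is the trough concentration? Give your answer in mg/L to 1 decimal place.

1.3 mg/L

τ = 33 h = 3 half-lives, so f = (1/2)^3 = 0.125.
Accumulation ratio R = 1/(1 − f) = 1/0.875 = 8/7.
Single-dose peak C₀ = D/Vd = 1800/200 = 9 mg/L.
Steady-state peak Cmax,ss = C₀·R = 9 × 8/7 ≈ 10.286 mg/L.
Steady-state trough Cmin,ss = Cmax,ss·f ≈ 10.286 × 0.125 ≈ 1.286 mg/L.
Trough 1.3 mg/L vs MEC 1 mg/L: adequate.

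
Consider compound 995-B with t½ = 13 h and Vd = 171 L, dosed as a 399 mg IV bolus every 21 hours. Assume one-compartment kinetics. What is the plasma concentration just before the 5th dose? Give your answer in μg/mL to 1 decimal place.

f = (1/2)^(τ/t½) = (1/2)^(21/13) ≈ 0.3264.
C₀ = D/Vd = 399/171 ≈ 2.333 μg/mL.
Before the 5th dose, 4 doses have been given. Superposition: Cmin = C₀·(f + f² + … + f^4).
≈ 2.333 × (0.3264 + 0.1065 + 0.0348 + 0.0114) ≈ 2.333 × 0.4791 ≈ 1.118 μg/mL.

1.1 μg/mL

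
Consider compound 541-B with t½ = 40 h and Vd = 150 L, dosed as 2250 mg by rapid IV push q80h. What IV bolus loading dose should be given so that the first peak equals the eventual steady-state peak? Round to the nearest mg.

f = (1/2)^(80/40) ≈ 0.250000; accumulation ratio R = 1/(1−f) ≈ 1.33333.
Loading dose to hit Cmax,ss on first dose: D_load = D_maint·R ≈ 2250 × 1.33333 ≈ 2999.99 mg.

3000 mg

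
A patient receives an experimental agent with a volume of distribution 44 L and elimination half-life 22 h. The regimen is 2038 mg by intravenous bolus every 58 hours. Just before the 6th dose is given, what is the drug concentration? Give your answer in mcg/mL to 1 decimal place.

f = (1/2)^(τ/t½) = (1/2)^(58/22) ≈ 0.1608.
C₀ = D/Vd = 2038/44 ≈ 46.318 mcg/mL.
Before the 6th dose, 5 doses have been given. Superposition: Cmin = C₀·(f + f² + … + f^5).
≈ 46.318 × (0.1608 + 0.0259 + 0.0042 + 0.0007 + 0.0001) ≈ 46.318 × 0.1917 ≈ 8.879 mcg/mL.

8.9 mcg/mL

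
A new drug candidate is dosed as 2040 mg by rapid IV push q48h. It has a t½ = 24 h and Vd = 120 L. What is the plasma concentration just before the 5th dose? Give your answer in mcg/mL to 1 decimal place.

5.6 mcg/mL

f = (1/2)^(τ/t½) = (1/2)^(48/24) ≈ 0.2500.
C₀ = D/Vd = 2040/120 ≈ 17.000 mcg/mL.
Before the 5th dose, 4 doses have been given. Superposition: Cmin = C₀·(f + f² + … + f^4).
≈ 17.000 × (0.2500 + 0.0625 + 0.0156 + 0.0039) ≈ 17.000 × 0.3320 ≈ 5.644 mcg/mL.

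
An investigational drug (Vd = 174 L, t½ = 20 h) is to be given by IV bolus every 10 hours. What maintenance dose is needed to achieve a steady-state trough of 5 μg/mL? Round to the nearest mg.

360 mg

τ/t½ = 10/20 ≈ 0.5, so f = (1/2)^(10/20) ≈ 0.707107.
Cmin,ss = (D/Vd)·f/(1−f), so D = Cmin,ss·Vd·(1−f)/f.
D = 5 × 174 × (1−f)/f ≈ 5 × 174 × 0.41421 ≈ 360.36 mg.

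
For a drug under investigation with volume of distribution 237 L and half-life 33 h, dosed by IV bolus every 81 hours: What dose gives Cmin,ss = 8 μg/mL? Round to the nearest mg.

8497 mg

τ/t½ = 81/33 ≈ 2.4545, so f = (1/2)^(81/33) ≈ 0.182435.
Cmin,ss = (D/Vd)·f/(1−f), so D = Cmin,ss·Vd·(1−f)/f.
D = 8 × 237 × (1−f)/f ≈ 8 × 237 × 4.48140 ≈ 8496.73 mg.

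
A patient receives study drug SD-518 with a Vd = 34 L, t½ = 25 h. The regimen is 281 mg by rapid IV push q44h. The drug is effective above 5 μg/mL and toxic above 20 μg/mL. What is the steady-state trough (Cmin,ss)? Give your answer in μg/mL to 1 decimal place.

k = ln2/t½ = ln2/25 ≈ 0.027726 h⁻¹; fraction remaining f = e^(−kτ) = e^(−0.027726×44) ≈ 0.2952.
Single-dose peak C₀ = D/Vd = 281/34 ≈ 8.265 μg/mL.
Steady-state trough Cmin,ss = C₀·f/(1−f) ≈ 8.265 × 0.2952/0.7048 ≈ 3.462 μg/mL.
Trough 3.5 μg/mL vs MEC 5 μg/mL: subtherapeutic.

3.5 μg/mL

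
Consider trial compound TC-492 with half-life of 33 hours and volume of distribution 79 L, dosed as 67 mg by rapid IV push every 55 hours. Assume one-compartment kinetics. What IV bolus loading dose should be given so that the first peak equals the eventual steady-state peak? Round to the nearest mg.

f = (1/2)^(55/33) ≈ 0.314980; accumulation ratio R = 1/(1−f) ≈ 1.45981.
Loading dose to hit Cmax,ss on first dose: D_load = D_maint·R ≈ 67 × 1.45981 ≈ 97.81 mg.

98 mg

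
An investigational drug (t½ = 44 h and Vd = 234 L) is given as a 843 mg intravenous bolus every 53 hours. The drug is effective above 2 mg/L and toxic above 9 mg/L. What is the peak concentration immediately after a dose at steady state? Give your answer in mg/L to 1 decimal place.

τ/t½ = 53/44 ≈ 1.2045, so fraction remaining f = (1/2)^(53/44) ≈ 0.4339.
At steady state, accumulation factor R = 1/(1 − e^(−kτ)) ≈ 1.7665.
Single-dose peak C₀ = D/Vd = 843/234 ≈ 3.603 mg/L.
Cmax,ss = C₀/(1 − f) ≈ 3.603/0.5661 ≈ 6.365 mg/L.
Peak 6.4 mg/L vs MTC 9 mg/L: below toxic threshold.

6.4 mg/L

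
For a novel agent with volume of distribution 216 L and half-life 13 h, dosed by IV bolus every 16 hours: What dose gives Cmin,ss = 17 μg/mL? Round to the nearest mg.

4946 mg

τ/t½ = 16/13 ≈ 1.2308, so f = (1/2)^(16/13) ≈ 0.426090.
Cmin,ss = (D/Vd)·f/(1−f), so D = Cmin,ss·Vd·(1−f)/f.
D = 17 × 216 × (1−f)/f ≈ 17 × 216 × 1.34692 ≈ 4945.89 mg.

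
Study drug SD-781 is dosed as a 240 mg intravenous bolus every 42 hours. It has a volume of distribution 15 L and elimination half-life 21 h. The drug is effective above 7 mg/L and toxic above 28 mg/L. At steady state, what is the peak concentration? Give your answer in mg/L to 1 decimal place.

The dosing interval is 2 half-lives, so f = 2^(−2) = 0.25.
Accumulation ratio R = 1/(1 − f) = 1/0.75 = 4/3.
Single-dose peak C₀ = D/Vd = 240/15 = 16 mg/L.
Steady-state peak Cmax,ss = C₀·R = 16 × 4/3 ≈ 21.333 mg/L.
Peak 21.3 mg/L vs MTC 28 mg/L: below toxic threshold.

21.3 mg/L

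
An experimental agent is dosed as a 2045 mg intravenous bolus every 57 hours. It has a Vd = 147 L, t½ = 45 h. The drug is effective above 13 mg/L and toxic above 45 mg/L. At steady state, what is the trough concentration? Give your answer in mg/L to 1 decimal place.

9.9 mg/L

k = ln2/t½ = ln2/45 ≈ 0.015403 h⁻¹; fraction remaining f = e^(−kτ) = e^(−0.015403×57) ≈ 0.4156.
At steady state, accumulation factor R = 1/(1 − e^(−kτ)) ≈ 1.7112.
Each bolus raises the concentration by D/Vd = 2045/147 ≈ 13.912 mg/L.
Cmax,ss = C₀/(1 − f) ≈ 13.912/0.5844 ≈ 23.806 mg/L.
Steady-state trough Cmin,ss = Cmax,ss·f ≈ 23.806 × 0.4156 ≈ 9.894 mg/L.
Trough 9.9 mg/L vs MEC 13 mg/L: subtherapeutic.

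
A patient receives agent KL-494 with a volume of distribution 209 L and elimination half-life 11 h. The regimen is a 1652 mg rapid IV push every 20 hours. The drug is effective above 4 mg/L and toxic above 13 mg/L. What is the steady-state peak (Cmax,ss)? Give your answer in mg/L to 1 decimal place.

11.0 mg/L

Over one 20-h interval, 20/11 ≈ 1.8182 half-lives elapse, leaving f ≈ 0.2836 of each dose.
Accumulation ratio R = 1/(1 − f) ≈ 1/0.7164 ≈ 1.3959.
Single-dose peak C₀ = D/Vd = 1652/209 ≈ 7.904 mg/L.
Cmax,ss = C₀/(1 − f) ≈ 7.904/0.7164 ≈ 11.033 mg/L.
Peak 11.0 mg/L vs MTC 13 mg/L: below toxic threshold.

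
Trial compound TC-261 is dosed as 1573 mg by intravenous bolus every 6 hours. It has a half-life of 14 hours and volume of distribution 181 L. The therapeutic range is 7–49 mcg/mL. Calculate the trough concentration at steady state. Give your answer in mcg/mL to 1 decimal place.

k = ln2/t½ = ln2/14 ≈ 0.049511 h⁻¹; fraction remaining f = e^(−kτ) = e^(−0.049511×6) ≈ 0.7430.
At steady state, accumulation factor R = 1/(1 − e^(−kτ)) ≈ 3.8911.
Single-dose peak C₀ = D/Vd = 1573/181 ≈ 8.691 mcg/mL.
Steady-state peak Cmax,ss = C₀·R ≈ 8.691 × 3.8911 ≈ 33.818 mcg/mL.
One interval later, Cmin,ss = Cmax,ss·e^(−kτ) ≈ 33.818 × 0.7430 ≈ 25.127 mcg/mL.
Trough 25.1 mcg/mL vs MEC 7 mcg/mL: adequate.

25.1 mcg/mL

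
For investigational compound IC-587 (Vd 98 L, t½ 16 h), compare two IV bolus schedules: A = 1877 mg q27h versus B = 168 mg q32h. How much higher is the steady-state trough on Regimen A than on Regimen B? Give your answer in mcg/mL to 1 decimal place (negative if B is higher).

Regimen A: f = (1/2)^(27/16) ≈ 0.3105; Cmin,ss = (1877/98)·f/(1−f) ≈ 8.625 mcg/mL.
Regimen B: f = (1/2)^(32/16) ≈ 0.2500; Cmin,ss = (168/98)·f/(1−f) ≈ 0.571 mcg/mL.
Difference ≈ 8.625 − 0.571 ≈ 8.054 mcg/mL.

8.1 mcg/mL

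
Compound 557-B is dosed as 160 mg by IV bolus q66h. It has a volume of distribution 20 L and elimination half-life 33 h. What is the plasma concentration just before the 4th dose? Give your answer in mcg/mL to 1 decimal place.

2.6 mcg/mL

f = (1/2)^(τ/t½) = (1/2)^(66/33) ≈ 0.2500.
C₀ = D/Vd = 160/20 ≈ 8.000 mcg/mL.
Before the 4th dose, 3 doses have been given. Superposition: Cmin = C₀·(f + f² + … + f^3).
≈ 8.000 × (0.2500 + 0.0625 + 0.0156) ≈ 8.000 × 0.3281 ≈ 2.625 mcg/mL.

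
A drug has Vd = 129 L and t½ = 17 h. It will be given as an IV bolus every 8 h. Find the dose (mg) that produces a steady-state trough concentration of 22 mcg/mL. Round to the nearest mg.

τ/t½ = 8/17 ≈ 0.47059, so f = (1/2)^(8/17) ≈ 0.721670.
Cmin,ss = (D/Vd)·f/(1−f), so D = Cmin,ss·Vd·(1−f)/f.
D = 22 × 129 × (1−f)/f ≈ 22 × 129 × 0.38567 ≈ 1094.53 mg.

1095 mg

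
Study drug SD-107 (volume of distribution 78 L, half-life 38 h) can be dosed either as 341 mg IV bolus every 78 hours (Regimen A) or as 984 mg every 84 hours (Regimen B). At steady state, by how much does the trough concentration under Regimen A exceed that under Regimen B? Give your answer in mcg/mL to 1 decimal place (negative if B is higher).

Regimen A: f = (1/2)^(78/38) ≈ 0.2410; Cmin,ss = (341/78)·f/(1−f) ≈ 1.388 mcg/mL.
Regimen B: f = (1/2)^(84/38) ≈ 0.2161; Cmin,ss = (984/78)·f/(1−f) ≈ 3.478 mcg/mL.
Difference ≈ 1.388 − 3.478 ≈ -2.090 mcg/mL.

-2.1 mcg/mL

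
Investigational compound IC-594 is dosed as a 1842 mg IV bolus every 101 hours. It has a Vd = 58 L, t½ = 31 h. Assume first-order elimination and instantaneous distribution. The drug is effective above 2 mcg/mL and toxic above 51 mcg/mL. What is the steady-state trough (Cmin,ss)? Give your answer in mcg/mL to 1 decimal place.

3.7 mcg/mL

Over one 101-h interval, 101/31 ≈ 3.2581 half-lives elapse, leaving f ≈ 0.1045 of each dose.
Accumulation ratio R = 1/(1 − f) ≈ 1/0.8955 ≈ 1.1167.
Each bolus raises the concentration by D/Vd = 1842/58 ≈ 31.759 mcg/mL.
Cmax,ss = C₀/(1 − f) ≈ 31.759/0.8955 ≈ 35.465 mcg/mL.
Steady-state trough Cmin,ss = Cmax,ss·f ≈ 35.465 × 0.1045 ≈ 3.706 mcg/mL.
Trough 3.7 mcg/mL vs MEC 2 mcg/mL: adequate.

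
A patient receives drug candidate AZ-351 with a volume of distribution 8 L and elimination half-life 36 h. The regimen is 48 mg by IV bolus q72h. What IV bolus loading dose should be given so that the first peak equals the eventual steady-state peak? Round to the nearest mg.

f = (1/2)^(72/36) ≈ 0.250000; accumulation ratio R = 1/(1−f) ≈ 1.33333.
Loading dose to hit Cmax,ss on first dose: D_load = D_maint·R ≈ 48 × 1.33333 ≈ 64.00 mg.

64 mg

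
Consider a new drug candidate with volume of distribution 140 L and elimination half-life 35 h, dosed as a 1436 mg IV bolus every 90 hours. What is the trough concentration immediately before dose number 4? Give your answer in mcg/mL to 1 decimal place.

2.1 mcg/mL

f = (1/2)^(τ/t½) = (1/2)^(90/35) ≈ 0.1682.
C₀ = D/Vd = 1436/140 ≈ 10.257 mcg/mL.
Before the 4th dose, 3 doses have been given. Superposition: Cmin = C₀·(f + f² + … + f^3).
≈ 10.257 × (0.1682 + 0.0283 + 0.0048) ≈ 10.257 × 0.2013 ≈ 2.065 mcg/mL.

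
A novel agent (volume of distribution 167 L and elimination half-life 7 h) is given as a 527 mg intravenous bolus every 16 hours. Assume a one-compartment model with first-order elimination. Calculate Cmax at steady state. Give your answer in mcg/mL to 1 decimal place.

k = ln2/t½ = ln2/7 ≈ 0.099021 h⁻¹; fraction remaining f = e^(−kτ) = e^(−0.099021×16) ≈ 0.2051.
At steady state, accumulation factor R = 1/(1 − e^(−kτ)) ≈ 1.2580.
Single-dose peak C₀ = D/Vd = 527/167 ≈ 3.156 mcg/mL.
Steady-state peak Cmax,ss = C₀·R ≈ 3.156 × 1.2580 ≈ 3.970 mcg/mL.

4.0 mcg/mL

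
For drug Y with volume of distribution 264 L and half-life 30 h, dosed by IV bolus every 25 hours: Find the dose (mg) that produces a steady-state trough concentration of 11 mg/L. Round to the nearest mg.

τ/t½ = 25/30 ≈ 0.83333, so f = (1/2)^(25/30) ≈ 0.561231.
Cmin,ss = (D/Vd)·f/(1−f), so D = Cmin,ss·Vd·(1−f)/f.
D = 11 × 264 × (1−f)/f ≈ 11 × 264 × 0.78180 ≈ 2270.35 mg.

2270 mg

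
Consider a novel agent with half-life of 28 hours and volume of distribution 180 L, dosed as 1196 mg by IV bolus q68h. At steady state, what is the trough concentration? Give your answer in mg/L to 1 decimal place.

Over one 68-h interval, 68/28 ≈ 2.4286 half-lives elapse, leaving f ≈ 0.1857 of each dose.
Accumulation ratio R = 1/(1 − f) ≈ 1/0.8143 ≈ 1.2280.
Each bolus raises the concentration by D/Vd = 1196/180 ≈ 6.644 mg/L.
Cmax,ss = C₀/(1 − f) ≈ 6.644/0.8143 ≈ 8.159 mg/L.
Steady-state trough Cmin,ss = Cmax,ss·f ≈ 8.159 × 0.1857 ≈ 1.515 mg/L.

1.5 mg/L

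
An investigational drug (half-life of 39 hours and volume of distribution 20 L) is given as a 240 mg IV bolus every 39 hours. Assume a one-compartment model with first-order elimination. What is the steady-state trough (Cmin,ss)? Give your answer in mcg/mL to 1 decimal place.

12.0 mcg/mL

The dosing interval is 1 half-life, so f = 2^(−1) = 0.5.
Accumulation ratio R = 1/(1 − f) = 1/0.5 = 2/1.
Single-dose peak C₀ = D/Vd = 240/20 = 12 mcg/mL.
Steady-state peak Cmax,ss = C₀·R = 12 × 2/1 ≈ 24.000 mcg/mL.
Steady-state trough Cmin,ss = Cmax,ss·f ≈ 24.000 × 0.5 ≈ 12.000 mcg/mL.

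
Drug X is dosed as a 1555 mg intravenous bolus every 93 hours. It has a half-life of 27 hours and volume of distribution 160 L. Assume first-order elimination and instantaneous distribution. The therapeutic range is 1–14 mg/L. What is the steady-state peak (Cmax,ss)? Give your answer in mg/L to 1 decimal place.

10.7 mg/L

Over one 93-h interval, 93/27 ≈ 3.4444 half-lives elapse, leaving f ≈ 0.0919 of each dose.
Accumulation ratio R = 1/(1 − f) ≈ 1/0.9081 ≈ 1.1012.
Single-dose peak C₀ = D/Vd = 1555/160 ≈ 9.719 mg/L.
Steady-state peak Cmax,ss = C₀·R ≈ 9.719 × 1.1012 ≈ 10.703 mg/L.
Peak 10.7 mg/L vs MTC 14 mg/L: below toxic threshold.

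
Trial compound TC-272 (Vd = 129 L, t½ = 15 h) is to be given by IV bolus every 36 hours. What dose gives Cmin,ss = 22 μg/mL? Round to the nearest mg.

τ/t½ = 36/15 ≈ 2.4, so f = (1/2)^(36/15) ≈ 0.189465.
Cmin,ss = (D/Vd)·f/(1−f), so D = Cmin,ss·Vd·(1−f)/f.
D = 22 × 129 × (1−f)/f ≈ 22 × 129 × 4.27802 ≈ 12141.02 mg.

12141 mg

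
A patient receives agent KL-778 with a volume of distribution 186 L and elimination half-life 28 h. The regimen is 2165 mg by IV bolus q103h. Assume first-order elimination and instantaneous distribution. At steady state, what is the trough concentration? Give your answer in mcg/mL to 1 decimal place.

1.0 mcg/mL

k = ln2/t½ = ln2/28 ≈ 0.024755 h⁻¹; fraction remaining f = e^(−kτ) = e^(−0.024755×103) ≈ 0.0781.
Each bolus raises the concentration by D/Vd = 2165/186 ≈ 11.640 mcg/mL.
Steady-state trough Cmin,ss = C₀·f/(1−f) ≈ 11.640 × 0.0781/0.9219 ≈ 0.986 mcg/mL.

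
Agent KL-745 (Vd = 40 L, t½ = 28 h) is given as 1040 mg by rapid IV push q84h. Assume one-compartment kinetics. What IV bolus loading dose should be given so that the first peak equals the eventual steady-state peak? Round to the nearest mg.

1189 mg

f = (1/2)^(84/28) ≈ 0.125000; accumulation ratio R = 1/(1−f) ≈ 1.14286.
Loading dose to hit Cmax,ss on first dose: D_load = D_maint·R ≈ 1040 × 1.14286 ≈ 1188.57 mg.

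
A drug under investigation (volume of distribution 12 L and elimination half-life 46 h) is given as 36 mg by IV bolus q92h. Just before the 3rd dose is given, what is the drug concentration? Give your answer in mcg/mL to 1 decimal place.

f = (1/2)^(τ/t½) = (1/2)^(92/46) ≈ 0.2500.
C₀ = D/Vd = 36/12 ≈ 3.000 mcg/mL.
Before the 3rd dose, 2 doses have been given. Superposition: Cmin = C₀·(f + f²).
≈ 3.000 × (0.2500 + 0.0625) ≈ 3.000 × 0.3125 ≈ 0.938 mcg/mL.

0.9 mcg/mL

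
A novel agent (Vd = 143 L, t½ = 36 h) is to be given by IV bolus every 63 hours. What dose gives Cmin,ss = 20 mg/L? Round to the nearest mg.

τ/t½ = 63/36 ≈ 1.75, so f = (1/2)^(63/36) ≈ 0.297302.
Cmin,ss = (D/Vd)·f/(1−f), so D = Cmin,ss·Vd·(1−f)/f.
D = 20 × 143 × (1−f)/f ≈ 20 × 143 × 2.36358 ≈ 6759.84 mg.

6760 mg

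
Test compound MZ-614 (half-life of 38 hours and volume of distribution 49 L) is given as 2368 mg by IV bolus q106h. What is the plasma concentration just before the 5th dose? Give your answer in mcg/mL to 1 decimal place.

8.2 mcg/mL

f = (1/2)^(τ/t½) = (1/2)^(106/38) ≈ 0.1446.
C₀ = D/Vd = 2368/49 ≈ 48.327 mcg/mL.
Before the 5th dose, 4 doses have been given. Superposition: Cmin = C₀·(f + f² + … + f^4).
≈ 48.327 × (0.1446 + 0.0209 + 0.0030 + 0.0004) ≈ 48.327 × 0.1689 ≈ 8.162 mcg/mL.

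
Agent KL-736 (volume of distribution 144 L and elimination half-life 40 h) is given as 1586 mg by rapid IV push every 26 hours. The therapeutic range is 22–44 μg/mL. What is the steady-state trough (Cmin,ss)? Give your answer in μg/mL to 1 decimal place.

19.4 μg/mL

k = ln2/t½ = ln2/40 ≈ 0.017329 h⁻¹; fraction remaining f = e^(−kτ) = e^(−0.017329×26) ≈ 0.6373.
Single-dose peak C₀ = D/Vd = 1586/144 ≈ 11.014 μg/mL.
Steady-state trough Cmin,ss = C₀·f/(1−f) ≈ 11.014 × 0.6373/0.3627 ≈ 19.353 μg/mL.
Trough 19.4 μg/mL vs MEC 22 μg/mL: subtherapeutic.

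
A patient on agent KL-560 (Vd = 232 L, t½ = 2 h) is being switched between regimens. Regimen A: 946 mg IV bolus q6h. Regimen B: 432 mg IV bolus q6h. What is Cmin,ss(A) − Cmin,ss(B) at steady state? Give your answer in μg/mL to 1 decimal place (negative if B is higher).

Regimen A: f = (1/2)^(6/2) ≈ 0.1250; Cmin,ss = (946/232)·f/(1−f) ≈ 0.583 μg/mL.
Regimen B: f = (1/2)^(6/2) ≈ 0.1250; Cmin,ss = (432/232)·f/(1−f) ≈ 0.266 μg/mL.
Difference ≈ 0.583 − 0.266 ≈ 0.317 μg/mL.

0.3 μg/mL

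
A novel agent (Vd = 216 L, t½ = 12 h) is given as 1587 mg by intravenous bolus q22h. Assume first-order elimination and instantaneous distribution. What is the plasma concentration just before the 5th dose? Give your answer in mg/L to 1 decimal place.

f = (1/2)^(τ/t½) = (1/2)^(22/12) ≈ 0.2806.
C₀ = D/Vd = 1587/216 ≈ 7.347 mg/L.
Before the 5th dose, 4 doses have been given. Superposition: Cmin = C₀·(f + f² + … + f^4).
≈ 7.347 × (0.2806 + 0.0787 + 0.0221 + 0.0062) ≈ 7.347 × 0.3876 ≈ 2.848 mg/L.

2.8 mg/L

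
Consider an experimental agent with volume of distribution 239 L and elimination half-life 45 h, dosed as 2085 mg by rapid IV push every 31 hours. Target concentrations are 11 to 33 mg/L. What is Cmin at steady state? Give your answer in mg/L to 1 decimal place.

14.3 mg/L

k = ln2/t½ = ln2/45 ≈ 0.015403 h⁻¹; fraction remaining f = e^(−kτ) = e^(−0.015403×31) ≈ 0.6203.
Single-dose peak C₀ = D/Vd = 2085/239 ≈ 8.724 mg/L.
Steady-state trough Cmin,ss = C₀·f/(1−f) ≈ 8.724 × 0.6203/0.3797 ≈ 14.252 mg/L.
Trough 14.3 mg/L vs MEC 11 mg/L: adequate.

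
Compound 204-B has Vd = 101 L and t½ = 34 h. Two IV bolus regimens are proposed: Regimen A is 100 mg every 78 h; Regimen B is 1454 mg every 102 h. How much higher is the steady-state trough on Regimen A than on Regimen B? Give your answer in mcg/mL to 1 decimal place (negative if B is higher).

Regimen A: f = (1/2)^(78/34) ≈ 0.2039; Cmin,ss = (100/101)·f/(1−f) ≈ 0.254 mcg/mL.
Regimen B: f = (1/2)^(102/34) ≈ 0.1250; Cmin,ss = (1454/101)·f/(1−f) ≈ 2.057 mcg/mL.
Difference ≈ 0.254 − 2.057 ≈ -1.803 mcg/mL.

-1.8 mcg/mL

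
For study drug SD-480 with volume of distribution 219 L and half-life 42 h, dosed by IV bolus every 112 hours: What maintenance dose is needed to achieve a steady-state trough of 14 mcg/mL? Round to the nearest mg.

16402 mg

τ/t½ = 112/42 ≈ 2.6667, so f = (1/2)^(112/42) ≈ 0.157490.
Cmin,ss = (D/Vd)·f/(1−f), so D = Cmin,ss·Vd·(1−f)/f.
D = 14 × 219 × (1−f)/f ≈ 14 × 219 × 5.34961 ≈ 16401.90 mg.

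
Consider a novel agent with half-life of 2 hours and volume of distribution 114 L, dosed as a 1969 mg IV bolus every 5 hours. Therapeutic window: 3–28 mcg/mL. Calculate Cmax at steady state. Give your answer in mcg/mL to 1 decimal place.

21.0 mcg/mL

k = ln2/t½ = ln2/2 ≈ 0.346574 h⁻¹; fraction remaining f = e^(−kτ) = e^(−0.346574×5) ≈ 0.1768.
At steady state, accumulation factor R = 1/(1 − e^(−kτ)) ≈ 1.2148.
Each bolus raises the concentration by D/Vd = 1969/114 ≈ 17.272 mcg/mL.
Steady-state peak Cmax,ss = C₀·R ≈ 17.272 × 1.2148 ≈ 20.982 mcg/mL.
Peak 21.0 mcg/mL vs MTC 28 mcg/mL: below toxic threshold.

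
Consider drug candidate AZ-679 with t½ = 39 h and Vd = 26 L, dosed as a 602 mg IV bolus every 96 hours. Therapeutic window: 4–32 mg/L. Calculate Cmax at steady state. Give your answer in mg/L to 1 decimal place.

28.3 mg/L

Over one 96-h interval, 96/39 ≈ 2.4615 half-lives elapse, leaving f ≈ 0.1816 of each dose.
Accumulation ratio R = 1/(1 − f) ≈ 1/0.8184 ≈ 1.2219.
Each bolus raises the concentration by D/Vd = 602/26 ≈ 23.154 mg/L.
Steady-state peak Cmax,ss = C₀·R ≈ 23.154 × 1.2219 ≈ 28.292 mg/L.
Peak 28.3 mg/L vs MTC 32 mg/L: below toxic threshold.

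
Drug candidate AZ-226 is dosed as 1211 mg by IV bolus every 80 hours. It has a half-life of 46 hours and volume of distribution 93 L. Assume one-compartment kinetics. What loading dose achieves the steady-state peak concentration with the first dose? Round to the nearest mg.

1729 mg

f = (1/2)^(80/46) ≈ 0.299550; accumulation ratio R = 1/(1−f) ≈ 1.42765.
Loading dose to hit Cmax,ss on first dose: D_load = D_maint·R ≈ 1211 × 1.42765 ≈ 1728.88 mg.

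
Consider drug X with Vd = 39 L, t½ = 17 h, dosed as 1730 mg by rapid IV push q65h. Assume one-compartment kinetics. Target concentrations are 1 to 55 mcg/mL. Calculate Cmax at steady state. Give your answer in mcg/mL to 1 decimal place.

k = ln2/t½ = ln2/17 ≈ 0.040773 h⁻¹; fraction remaining f = e^(−kτ) = e^(−0.040773×65) ≈ 0.0706.
Accumulation ratio R = 1/(1 − f) ≈ 1/0.9294 ≈ 1.0760.
Each bolus raises the concentration by D/Vd = 1730/39 ≈ 44.359 mcg/mL.
Cmax,ss = C₀/(1 − f) ≈ 44.359/0.9294 ≈ 47.729 mcg/mL.
Peak 47.7 mcg/mL vs MTC 55 mcg/mL: below toxic threshold.

47.7 mcg/mL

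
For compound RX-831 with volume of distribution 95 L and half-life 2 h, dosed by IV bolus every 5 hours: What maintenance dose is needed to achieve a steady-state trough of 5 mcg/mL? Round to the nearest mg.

2212 mg

τ/t½ = 5/2 ≈ 2.5, so f = (1/2)^(5/2) ≈ 0.176777.
Cmin,ss = (D/Vd)·f/(1−f), so D = Cmin,ss·Vd·(1−f)/f.
D = 5 × 95 × (1−f)/f ≈ 5 × 95 × 4.65684 ≈ 2212.00 mg.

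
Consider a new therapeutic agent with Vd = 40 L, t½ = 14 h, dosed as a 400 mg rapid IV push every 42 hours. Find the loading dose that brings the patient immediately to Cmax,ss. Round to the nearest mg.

f = (1/2)^(42/14) ≈ 0.125000; accumulation ratio R = 1/(1−f) ≈ 1.14286.
Loading dose to hit Cmax,ss on first dose: D_load = D_maint·R ≈ 400 × 1.14286 ≈ 457.14 mg.

457 mg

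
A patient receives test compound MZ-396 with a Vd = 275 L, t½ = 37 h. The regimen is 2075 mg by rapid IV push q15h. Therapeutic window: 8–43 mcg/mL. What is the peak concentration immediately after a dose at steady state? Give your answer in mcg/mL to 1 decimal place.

k = ln2/t½ = ln2/37 ≈ 0.018734 h⁻¹; fraction remaining f = e^(−kτ) = e^(−0.018734×15) ≈ 0.7550.
Accumulation ratio R = 1/(1 − f) ≈ 1/0.2450 ≈ 4.0816.
Each bolus raises the concentration by D/Vd = 2075/275 ≈ 7.545 mcg/mL.
Steady-state peak Cmax,ss = C₀·R ≈ 7.545 × 4.0816 ≈ 30.796 mcg/mL.
Peak 30.8 mcg/mL vs MTC 43 mcg/mL: below toxic threshold.

30.8 mcg/mL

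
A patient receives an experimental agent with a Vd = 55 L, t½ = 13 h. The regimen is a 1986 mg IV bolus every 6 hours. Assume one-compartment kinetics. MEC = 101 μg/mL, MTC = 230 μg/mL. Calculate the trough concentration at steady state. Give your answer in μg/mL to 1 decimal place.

95.8 μg/mL

τ/t½ = 6/13 ≈ 0.46154, so fraction remaining f = (1/2)^(6/13) ≈ 0.7262.
Each bolus raises the concentration by D/Vd = 1986/55 ≈ 36.109 μg/mL.
Steady-state trough Cmin,ss = C₀·f/(1−f) ≈ 36.109 × 0.7262/0.2738 ≈ 95.772 μg/mL.
Trough 95.8 μg/mL vs MEC 101 μg/mL: subtherapeutic.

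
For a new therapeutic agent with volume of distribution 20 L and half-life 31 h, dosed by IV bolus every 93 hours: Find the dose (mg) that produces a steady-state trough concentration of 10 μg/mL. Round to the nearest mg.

1400 mg

τ/t½ = 93/31 ≈ 3, so f = (1/2)^(93/31) ≈ 0.125000.
Cmin,ss = (D/Vd)·f/(1−f), so D = Cmin,ss·Vd·(1−f)/f.
D = 10 × 20 × (1−f)/f ≈ 10 × 20 × 7.00000 ≈ 1400.00 mg.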